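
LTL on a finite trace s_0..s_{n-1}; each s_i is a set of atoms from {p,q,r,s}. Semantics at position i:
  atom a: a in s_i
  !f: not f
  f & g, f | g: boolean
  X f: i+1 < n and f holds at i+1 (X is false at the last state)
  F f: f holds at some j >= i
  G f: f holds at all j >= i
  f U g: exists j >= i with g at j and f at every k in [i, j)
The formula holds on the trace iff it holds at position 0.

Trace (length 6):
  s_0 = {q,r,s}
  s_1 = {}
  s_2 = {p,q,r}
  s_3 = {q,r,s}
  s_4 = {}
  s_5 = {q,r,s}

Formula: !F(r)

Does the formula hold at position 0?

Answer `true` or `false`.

Answer: false

Derivation:
s_0={q,r,s}: !F(r)=False F(r)=True r=True
s_1={}: !F(r)=False F(r)=True r=False
s_2={p,q,r}: !F(r)=False F(r)=True r=True
s_3={q,r,s}: !F(r)=False F(r)=True r=True
s_4={}: !F(r)=False F(r)=True r=False
s_5={q,r,s}: !F(r)=False F(r)=True r=True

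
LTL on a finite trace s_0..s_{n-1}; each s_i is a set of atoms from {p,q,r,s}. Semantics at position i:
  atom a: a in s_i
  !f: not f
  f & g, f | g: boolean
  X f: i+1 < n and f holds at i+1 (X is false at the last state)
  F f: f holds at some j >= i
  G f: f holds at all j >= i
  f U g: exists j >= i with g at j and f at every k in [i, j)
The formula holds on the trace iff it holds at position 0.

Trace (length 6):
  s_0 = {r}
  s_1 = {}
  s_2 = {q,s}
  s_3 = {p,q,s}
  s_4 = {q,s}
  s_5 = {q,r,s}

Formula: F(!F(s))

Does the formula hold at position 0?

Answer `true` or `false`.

s_0={r}: F(!F(s))=False !F(s)=False F(s)=True s=False
s_1={}: F(!F(s))=False !F(s)=False F(s)=True s=False
s_2={q,s}: F(!F(s))=False !F(s)=False F(s)=True s=True
s_3={p,q,s}: F(!F(s))=False !F(s)=False F(s)=True s=True
s_4={q,s}: F(!F(s))=False !F(s)=False F(s)=True s=True
s_5={q,r,s}: F(!F(s))=False !F(s)=False F(s)=True s=True

Answer: false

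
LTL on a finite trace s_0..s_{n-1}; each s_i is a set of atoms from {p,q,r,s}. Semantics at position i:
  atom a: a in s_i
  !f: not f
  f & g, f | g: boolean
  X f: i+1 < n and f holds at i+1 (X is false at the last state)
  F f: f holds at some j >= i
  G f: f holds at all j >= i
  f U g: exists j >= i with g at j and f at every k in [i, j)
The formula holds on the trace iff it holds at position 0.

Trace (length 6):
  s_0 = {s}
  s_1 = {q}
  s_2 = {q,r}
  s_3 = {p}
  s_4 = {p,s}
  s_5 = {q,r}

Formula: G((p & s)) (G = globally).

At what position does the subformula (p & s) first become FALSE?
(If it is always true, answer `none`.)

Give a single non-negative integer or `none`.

s_0={s}: (p & s)=False p=False s=True
s_1={q}: (p & s)=False p=False s=False
s_2={q,r}: (p & s)=False p=False s=False
s_3={p}: (p & s)=False p=True s=False
s_4={p,s}: (p & s)=True p=True s=True
s_5={q,r}: (p & s)=False p=False s=False
G((p & s)) holds globally = False
First violation at position 0.

Answer: 0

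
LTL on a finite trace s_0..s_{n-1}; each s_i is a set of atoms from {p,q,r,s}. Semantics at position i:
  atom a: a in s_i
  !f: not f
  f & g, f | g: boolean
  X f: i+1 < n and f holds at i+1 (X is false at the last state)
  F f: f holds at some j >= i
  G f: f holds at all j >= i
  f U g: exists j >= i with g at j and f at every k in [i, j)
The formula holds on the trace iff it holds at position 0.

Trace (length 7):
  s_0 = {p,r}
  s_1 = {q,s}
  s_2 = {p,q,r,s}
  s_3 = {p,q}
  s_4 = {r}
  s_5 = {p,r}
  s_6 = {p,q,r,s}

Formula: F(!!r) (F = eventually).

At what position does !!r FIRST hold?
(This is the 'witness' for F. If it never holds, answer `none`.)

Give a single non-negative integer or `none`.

Answer: 0

Derivation:
s_0={p,r}: !!r=True !r=False r=True
s_1={q,s}: !!r=False !r=True r=False
s_2={p,q,r,s}: !!r=True !r=False r=True
s_3={p,q}: !!r=False !r=True r=False
s_4={r}: !!r=True !r=False r=True
s_5={p,r}: !!r=True !r=False r=True
s_6={p,q,r,s}: !!r=True !r=False r=True
F(!!r) holds; first witness at position 0.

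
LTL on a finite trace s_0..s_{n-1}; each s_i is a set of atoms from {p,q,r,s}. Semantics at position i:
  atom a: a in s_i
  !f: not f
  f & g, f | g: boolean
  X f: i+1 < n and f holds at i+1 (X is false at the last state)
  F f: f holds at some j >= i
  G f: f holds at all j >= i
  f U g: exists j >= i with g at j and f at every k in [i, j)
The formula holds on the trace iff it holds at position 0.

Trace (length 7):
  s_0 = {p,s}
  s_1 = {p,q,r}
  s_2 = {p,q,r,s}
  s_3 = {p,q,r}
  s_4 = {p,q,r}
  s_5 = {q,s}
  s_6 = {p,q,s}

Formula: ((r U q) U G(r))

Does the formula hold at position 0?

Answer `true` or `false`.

Answer: false

Derivation:
s_0={p,s}: ((r U q) U G(r))=False (r U q)=False r=False q=False G(r)=False
s_1={p,q,r}: ((r U q) U G(r))=False (r U q)=True r=True q=True G(r)=False
s_2={p,q,r,s}: ((r U q) U G(r))=False (r U q)=True r=True q=True G(r)=False
s_3={p,q,r}: ((r U q) U G(r))=False (r U q)=True r=True q=True G(r)=False
s_4={p,q,r}: ((r U q) U G(r))=False (r U q)=True r=True q=True G(r)=False
s_5={q,s}: ((r U q) U G(r))=False (r U q)=True r=False q=True G(r)=False
s_6={p,q,s}: ((r U q) U G(r))=False (r U q)=True r=False q=True G(r)=False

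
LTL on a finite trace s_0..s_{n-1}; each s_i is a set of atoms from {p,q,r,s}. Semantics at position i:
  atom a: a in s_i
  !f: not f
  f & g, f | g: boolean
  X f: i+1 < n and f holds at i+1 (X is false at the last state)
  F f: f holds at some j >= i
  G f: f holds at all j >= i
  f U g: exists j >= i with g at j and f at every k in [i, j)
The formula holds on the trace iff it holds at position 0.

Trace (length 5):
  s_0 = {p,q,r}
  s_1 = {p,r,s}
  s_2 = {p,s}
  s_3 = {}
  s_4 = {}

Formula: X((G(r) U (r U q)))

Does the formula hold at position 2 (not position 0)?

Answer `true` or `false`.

Answer: false

Derivation:
s_0={p,q,r}: X((G(r) U (r U q)))=False (G(r) U (r U q))=True G(r)=False r=True (r U q)=True q=True
s_1={p,r,s}: X((G(r) U (r U q)))=False (G(r) U (r U q))=False G(r)=False r=True (r U q)=False q=False
s_2={p,s}: X((G(r) U (r U q)))=False (G(r) U (r U q))=False G(r)=False r=False (r U q)=False q=False
s_3={}: X((G(r) U (r U q)))=False (G(r) U (r U q))=False G(r)=False r=False (r U q)=False q=False
s_4={}: X((G(r) U (r U q)))=False (G(r) U (r U q))=False G(r)=False r=False (r U q)=False q=False
Evaluating at position 2: result = False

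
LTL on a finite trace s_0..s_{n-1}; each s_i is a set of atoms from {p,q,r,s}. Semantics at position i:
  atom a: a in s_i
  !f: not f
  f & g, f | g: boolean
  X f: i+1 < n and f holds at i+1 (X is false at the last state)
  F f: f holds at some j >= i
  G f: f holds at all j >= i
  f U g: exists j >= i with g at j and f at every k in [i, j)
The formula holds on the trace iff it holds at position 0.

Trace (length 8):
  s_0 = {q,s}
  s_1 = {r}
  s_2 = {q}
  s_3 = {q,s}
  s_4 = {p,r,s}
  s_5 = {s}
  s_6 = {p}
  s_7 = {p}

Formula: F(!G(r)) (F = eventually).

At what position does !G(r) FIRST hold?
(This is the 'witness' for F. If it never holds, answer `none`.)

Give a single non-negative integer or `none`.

s_0={q,s}: !G(r)=True G(r)=False r=False
s_1={r}: !G(r)=True G(r)=False r=True
s_2={q}: !G(r)=True G(r)=False r=False
s_3={q,s}: !G(r)=True G(r)=False r=False
s_4={p,r,s}: !G(r)=True G(r)=False r=True
s_5={s}: !G(r)=True G(r)=False r=False
s_6={p}: !G(r)=True G(r)=False r=False
s_7={p}: !G(r)=True G(r)=False r=False
F(!G(r)) holds; first witness at position 0.

Answer: 0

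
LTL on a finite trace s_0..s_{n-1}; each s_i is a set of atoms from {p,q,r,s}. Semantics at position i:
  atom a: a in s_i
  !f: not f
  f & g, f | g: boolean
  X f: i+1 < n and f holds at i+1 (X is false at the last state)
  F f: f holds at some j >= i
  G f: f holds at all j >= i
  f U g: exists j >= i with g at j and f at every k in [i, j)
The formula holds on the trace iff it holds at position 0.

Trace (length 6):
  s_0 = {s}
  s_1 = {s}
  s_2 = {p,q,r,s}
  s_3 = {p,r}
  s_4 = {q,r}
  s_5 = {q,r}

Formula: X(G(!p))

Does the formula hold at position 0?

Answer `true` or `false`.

s_0={s}: X(G(!p))=False G(!p)=False !p=True p=False
s_1={s}: X(G(!p))=False G(!p)=False !p=True p=False
s_2={p,q,r,s}: X(G(!p))=False G(!p)=False !p=False p=True
s_3={p,r}: X(G(!p))=True G(!p)=False !p=False p=True
s_4={q,r}: X(G(!p))=True G(!p)=True !p=True p=False
s_5={q,r}: X(G(!p))=False G(!p)=True !p=True p=False

Answer: false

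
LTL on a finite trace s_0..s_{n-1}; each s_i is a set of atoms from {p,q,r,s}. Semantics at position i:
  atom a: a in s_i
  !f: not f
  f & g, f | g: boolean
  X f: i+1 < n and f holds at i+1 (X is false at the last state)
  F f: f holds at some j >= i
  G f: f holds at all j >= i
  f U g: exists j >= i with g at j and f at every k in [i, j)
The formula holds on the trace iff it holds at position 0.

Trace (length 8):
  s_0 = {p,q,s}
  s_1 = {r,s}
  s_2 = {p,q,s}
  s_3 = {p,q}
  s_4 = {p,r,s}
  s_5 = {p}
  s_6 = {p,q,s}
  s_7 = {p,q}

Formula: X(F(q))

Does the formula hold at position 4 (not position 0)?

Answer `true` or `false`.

Answer: true

Derivation:
s_0={p,q,s}: X(F(q))=True F(q)=True q=True
s_1={r,s}: X(F(q))=True F(q)=True q=False
s_2={p,q,s}: X(F(q))=True F(q)=True q=True
s_3={p,q}: X(F(q))=True F(q)=True q=True
s_4={p,r,s}: X(F(q))=True F(q)=True q=False
s_5={p}: X(F(q))=True F(q)=True q=False
s_6={p,q,s}: X(F(q))=True F(q)=True q=True
s_7={p,q}: X(F(q))=False F(q)=True q=True
Evaluating at position 4: result = True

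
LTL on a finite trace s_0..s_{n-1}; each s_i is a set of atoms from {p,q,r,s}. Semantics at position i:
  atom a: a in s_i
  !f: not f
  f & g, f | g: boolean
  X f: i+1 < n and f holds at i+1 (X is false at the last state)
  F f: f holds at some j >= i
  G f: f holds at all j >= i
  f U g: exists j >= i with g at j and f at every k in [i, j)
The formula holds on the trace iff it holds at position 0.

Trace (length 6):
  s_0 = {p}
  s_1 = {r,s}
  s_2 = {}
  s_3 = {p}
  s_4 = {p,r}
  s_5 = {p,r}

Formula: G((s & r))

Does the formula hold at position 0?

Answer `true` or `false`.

Answer: false

Derivation:
s_0={p}: G((s & r))=False (s & r)=False s=False r=False
s_1={r,s}: G((s & r))=False (s & r)=True s=True r=True
s_2={}: G((s & r))=False (s & r)=False s=False r=False
s_3={p}: G((s & r))=False (s & r)=False s=False r=False
s_4={p,r}: G((s & r))=False (s & r)=False s=False r=True
s_5={p,r}: G((s & r))=False (s & r)=False s=False r=True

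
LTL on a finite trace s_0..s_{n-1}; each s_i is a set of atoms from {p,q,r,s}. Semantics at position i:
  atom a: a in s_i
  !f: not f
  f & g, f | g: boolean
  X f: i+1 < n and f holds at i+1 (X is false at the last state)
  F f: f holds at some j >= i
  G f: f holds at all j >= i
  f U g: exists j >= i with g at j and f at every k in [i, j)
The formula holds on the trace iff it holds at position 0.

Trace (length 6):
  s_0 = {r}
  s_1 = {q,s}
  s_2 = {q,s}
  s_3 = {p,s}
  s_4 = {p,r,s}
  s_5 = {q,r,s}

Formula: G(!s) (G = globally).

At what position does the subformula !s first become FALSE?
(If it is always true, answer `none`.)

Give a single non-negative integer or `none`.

s_0={r}: !s=True s=False
s_1={q,s}: !s=False s=True
s_2={q,s}: !s=False s=True
s_3={p,s}: !s=False s=True
s_4={p,r,s}: !s=False s=True
s_5={q,r,s}: !s=False s=True
G(!s) holds globally = False
First violation at position 1.

Answer: 1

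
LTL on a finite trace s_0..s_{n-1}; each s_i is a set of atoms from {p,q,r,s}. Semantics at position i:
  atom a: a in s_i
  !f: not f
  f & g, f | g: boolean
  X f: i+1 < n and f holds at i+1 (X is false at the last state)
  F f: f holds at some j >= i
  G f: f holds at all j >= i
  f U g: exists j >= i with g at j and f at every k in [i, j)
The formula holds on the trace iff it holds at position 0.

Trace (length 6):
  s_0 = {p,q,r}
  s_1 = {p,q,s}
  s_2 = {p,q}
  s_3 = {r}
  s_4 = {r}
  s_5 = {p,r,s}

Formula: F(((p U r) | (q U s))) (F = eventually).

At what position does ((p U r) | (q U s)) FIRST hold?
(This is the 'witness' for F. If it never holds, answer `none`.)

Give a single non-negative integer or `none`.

s_0={p,q,r}: ((p U r) | (q U s))=True (p U r)=True p=True r=True (q U s)=True q=True s=False
s_1={p,q,s}: ((p U r) | (q U s))=True (p U r)=True p=True r=False (q U s)=True q=True s=True
s_2={p,q}: ((p U r) | (q U s))=True (p U r)=True p=True r=False (q U s)=False q=True s=False
s_3={r}: ((p U r) | (q U s))=True (p U r)=True p=False r=True (q U s)=False q=False s=False
s_4={r}: ((p U r) | (q U s))=True (p U r)=True p=False r=True (q U s)=False q=False s=False
s_5={p,r,s}: ((p U r) | (q U s))=True (p U r)=True p=True r=True (q U s)=True q=False s=True
F(((p U r) | (q U s))) holds; first witness at position 0.

Answer: 0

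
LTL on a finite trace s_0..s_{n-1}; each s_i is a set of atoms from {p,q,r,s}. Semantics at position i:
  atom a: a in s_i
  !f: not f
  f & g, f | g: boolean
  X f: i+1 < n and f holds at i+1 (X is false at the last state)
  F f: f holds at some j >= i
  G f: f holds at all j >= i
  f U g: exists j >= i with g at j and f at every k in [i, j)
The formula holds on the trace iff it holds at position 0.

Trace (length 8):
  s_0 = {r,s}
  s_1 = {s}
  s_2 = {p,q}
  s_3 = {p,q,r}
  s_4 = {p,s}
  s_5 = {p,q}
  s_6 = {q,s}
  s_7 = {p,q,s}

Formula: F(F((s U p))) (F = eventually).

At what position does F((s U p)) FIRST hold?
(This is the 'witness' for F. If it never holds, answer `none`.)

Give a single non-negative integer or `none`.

s_0={r,s}: F((s U p))=True (s U p)=True s=True p=False
s_1={s}: F((s U p))=True (s U p)=True s=True p=False
s_2={p,q}: F((s U p))=True (s U p)=True s=False p=True
s_3={p,q,r}: F((s U p))=True (s U p)=True s=False p=True
s_4={p,s}: F((s U p))=True (s U p)=True s=True p=True
s_5={p,q}: F((s U p))=True (s U p)=True s=False p=True
s_6={q,s}: F((s U p))=True (s U p)=True s=True p=False
s_7={p,q,s}: F((s U p))=True (s U p)=True s=True p=True
F(F((s U p))) holds; first witness at position 0.

Answer: 0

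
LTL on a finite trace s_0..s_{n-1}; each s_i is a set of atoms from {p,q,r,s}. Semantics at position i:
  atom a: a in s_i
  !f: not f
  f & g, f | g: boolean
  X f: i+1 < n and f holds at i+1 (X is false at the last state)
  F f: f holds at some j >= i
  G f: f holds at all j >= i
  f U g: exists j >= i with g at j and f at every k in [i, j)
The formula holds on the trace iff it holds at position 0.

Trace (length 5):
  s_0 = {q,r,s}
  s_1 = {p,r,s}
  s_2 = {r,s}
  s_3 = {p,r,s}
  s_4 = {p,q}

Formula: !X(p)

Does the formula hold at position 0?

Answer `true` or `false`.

Answer: false

Derivation:
s_0={q,r,s}: !X(p)=False X(p)=True p=False
s_1={p,r,s}: !X(p)=True X(p)=False p=True
s_2={r,s}: !X(p)=False X(p)=True p=False
s_3={p,r,s}: !X(p)=False X(p)=True p=True
s_4={p,q}: !X(p)=True X(p)=False p=True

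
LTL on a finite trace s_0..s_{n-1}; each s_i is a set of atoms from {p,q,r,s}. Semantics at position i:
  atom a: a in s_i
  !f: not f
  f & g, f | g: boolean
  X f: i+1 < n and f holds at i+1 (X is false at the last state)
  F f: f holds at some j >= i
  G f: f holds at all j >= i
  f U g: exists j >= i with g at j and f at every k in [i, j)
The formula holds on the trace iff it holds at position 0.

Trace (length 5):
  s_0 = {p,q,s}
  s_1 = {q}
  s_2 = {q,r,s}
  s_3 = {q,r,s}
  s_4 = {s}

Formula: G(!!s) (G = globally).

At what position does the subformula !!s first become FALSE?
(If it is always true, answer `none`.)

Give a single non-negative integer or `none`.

s_0={p,q,s}: !!s=True !s=False s=True
s_1={q}: !!s=False !s=True s=False
s_2={q,r,s}: !!s=True !s=False s=True
s_3={q,r,s}: !!s=True !s=False s=True
s_4={s}: !!s=True !s=False s=True
G(!!s) holds globally = False
First violation at position 1.

Answer: 1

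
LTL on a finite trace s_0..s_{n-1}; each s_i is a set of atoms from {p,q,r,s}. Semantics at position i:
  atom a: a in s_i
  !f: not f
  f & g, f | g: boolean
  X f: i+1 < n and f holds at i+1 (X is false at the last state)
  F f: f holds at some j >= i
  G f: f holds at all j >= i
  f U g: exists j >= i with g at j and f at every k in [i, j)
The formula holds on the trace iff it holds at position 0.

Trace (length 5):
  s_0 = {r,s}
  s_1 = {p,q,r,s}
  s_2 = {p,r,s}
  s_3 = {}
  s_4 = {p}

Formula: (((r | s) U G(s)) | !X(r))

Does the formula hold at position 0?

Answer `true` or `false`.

s_0={r,s}: (((r | s) U G(s)) | !X(r))=False ((r | s) U G(s))=False (r | s)=True r=True s=True G(s)=False !X(r)=False X(r)=True
s_1={p,q,r,s}: (((r | s) U G(s)) | !X(r))=False ((r | s) U G(s))=False (r | s)=True r=True s=True G(s)=False !X(r)=False X(r)=True
s_2={p,r,s}: (((r | s) U G(s)) | !X(r))=True ((r | s) U G(s))=False (r | s)=True r=True s=True G(s)=False !X(r)=True X(r)=False
s_3={}: (((r | s) U G(s)) | !X(r))=True ((r | s) U G(s))=False (r | s)=False r=False s=False G(s)=False !X(r)=True X(r)=False
s_4={p}: (((r | s) U G(s)) | !X(r))=True ((r | s) U G(s))=False (r | s)=False r=False s=False G(s)=False !X(r)=True X(r)=False

Answer: false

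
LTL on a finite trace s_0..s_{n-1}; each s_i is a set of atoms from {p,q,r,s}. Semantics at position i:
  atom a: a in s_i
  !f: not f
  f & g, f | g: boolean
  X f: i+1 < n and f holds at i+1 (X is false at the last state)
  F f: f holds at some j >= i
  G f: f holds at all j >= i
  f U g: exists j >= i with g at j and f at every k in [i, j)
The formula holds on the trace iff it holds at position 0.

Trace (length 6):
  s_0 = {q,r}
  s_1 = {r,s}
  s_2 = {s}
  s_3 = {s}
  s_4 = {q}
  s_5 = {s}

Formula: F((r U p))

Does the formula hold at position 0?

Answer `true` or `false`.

s_0={q,r}: F((r U p))=False (r U p)=False r=True p=False
s_1={r,s}: F((r U p))=False (r U p)=False r=True p=False
s_2={s}: F((r U p))=False (r U p)=False r=False p=False
s_3={s}: F((r U p))=False (r U p)=False r=False p=False
s_4={q}: F((r U p))=False (r U p)=False r=False p=False
s_5={s}: F((r U p))=False (r U p)=False r=False p=False

Answer: false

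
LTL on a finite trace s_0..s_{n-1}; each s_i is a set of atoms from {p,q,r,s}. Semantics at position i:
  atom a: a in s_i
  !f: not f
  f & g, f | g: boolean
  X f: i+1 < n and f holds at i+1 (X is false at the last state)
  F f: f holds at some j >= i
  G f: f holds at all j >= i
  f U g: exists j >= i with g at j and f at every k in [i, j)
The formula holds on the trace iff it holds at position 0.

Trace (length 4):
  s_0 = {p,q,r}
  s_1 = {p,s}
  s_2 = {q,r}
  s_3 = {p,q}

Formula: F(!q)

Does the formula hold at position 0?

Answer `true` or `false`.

s_0={p,q,r}: F(!q)=True !q=False q=True
s_1={p,s}: F(!q)=True !q=True q=False
s_2={q,r}: F(!q)=False !q=False q=True
s_3={p,q}: F(!q)=False !q=False q=True

Answer: true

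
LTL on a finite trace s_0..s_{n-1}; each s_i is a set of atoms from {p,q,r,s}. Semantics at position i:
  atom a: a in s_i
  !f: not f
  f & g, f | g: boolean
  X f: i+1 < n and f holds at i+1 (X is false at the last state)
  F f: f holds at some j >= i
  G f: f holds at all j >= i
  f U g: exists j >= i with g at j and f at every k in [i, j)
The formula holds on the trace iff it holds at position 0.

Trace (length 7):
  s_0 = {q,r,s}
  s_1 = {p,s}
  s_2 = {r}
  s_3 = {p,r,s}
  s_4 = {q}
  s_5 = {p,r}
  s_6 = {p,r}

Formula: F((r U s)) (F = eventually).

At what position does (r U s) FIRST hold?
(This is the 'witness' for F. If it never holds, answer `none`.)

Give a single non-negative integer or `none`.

s_0={q,r,s}: (r U s)=True r=True s=True
s_1={p,s}: (r U s)=True r=False s=True
s_2={r}: (r U s)=True r=True s=False
s_3={p,r,s}: (r U s)=True r=True s=True
s_4={q}: (r U s)=False r=False s=False
s_5={p,r}: (r U s)=False r=True s=False
s_6={p,r}: (r U s)=False r=True s=False
F((r U s)) holds; first witness at position 0.

Answer: 0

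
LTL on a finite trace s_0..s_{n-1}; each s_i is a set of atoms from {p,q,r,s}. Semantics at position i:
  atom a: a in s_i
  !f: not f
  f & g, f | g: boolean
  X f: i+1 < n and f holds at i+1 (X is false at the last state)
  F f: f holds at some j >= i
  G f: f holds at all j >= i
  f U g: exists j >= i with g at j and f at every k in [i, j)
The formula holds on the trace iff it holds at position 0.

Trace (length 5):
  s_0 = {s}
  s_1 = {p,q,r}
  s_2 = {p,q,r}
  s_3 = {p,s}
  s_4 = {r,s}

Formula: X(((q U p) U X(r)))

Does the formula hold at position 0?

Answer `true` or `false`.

s_0={s}: X(((q U p) U X(r)))=True ((q U p) U X(r))=True (q U p)=False q=False p=False X(r)=True r=False
s_1={p,q,r}: X(((q U p) U X(r)))=True ((q U p) U X(r))=True (q U p)=True q=True p=True X(r)=True r=True
s_2={p,q,r}: X(((q U p) U X(r)))=True ((q U p) U X(r))=True (q U p)=True q=True p=True X(r)=False r=True
s_3={p,s}: X(((q U p) U X(r)))=False ((q U p) U X(r))=True (q U p)=True q=False p=True X(r)=True r=False
s_4={r,s}: X(((q U p) U X(r)))=False ((q U p) U X(r))=False (q U p)=False q=False p=False X(r)=False r=True

Answer: true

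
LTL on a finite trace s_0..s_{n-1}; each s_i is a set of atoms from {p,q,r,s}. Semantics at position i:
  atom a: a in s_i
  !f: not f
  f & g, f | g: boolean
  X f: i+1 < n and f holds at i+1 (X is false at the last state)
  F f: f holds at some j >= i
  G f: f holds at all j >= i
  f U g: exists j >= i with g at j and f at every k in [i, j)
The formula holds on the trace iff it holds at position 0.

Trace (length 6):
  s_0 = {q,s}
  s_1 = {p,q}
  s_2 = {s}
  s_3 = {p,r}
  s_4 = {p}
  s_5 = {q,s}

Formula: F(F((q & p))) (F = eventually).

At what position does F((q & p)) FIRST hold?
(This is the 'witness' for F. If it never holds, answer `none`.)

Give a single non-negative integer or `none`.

Answer: 0

Derivation:
s_0={q,s}: F((q & p))=True (q & p)=False q=True p=False
s_1={p,q}: F((q & p))=True (q & p)=True q=True p=True
s_2={s}: F((q & p))=False (q & p)=False q=False p=False
s_3={p,r}: F((q & p))=False (q & p)=False q=False p=True
s_4={p}: F((q & p))=False (q & p)=False q=False p=True
s_5={q,s}: F((q & p))=False (q & p)=False q=True p=False
F(F((q & p))) holds; first witness at position 0.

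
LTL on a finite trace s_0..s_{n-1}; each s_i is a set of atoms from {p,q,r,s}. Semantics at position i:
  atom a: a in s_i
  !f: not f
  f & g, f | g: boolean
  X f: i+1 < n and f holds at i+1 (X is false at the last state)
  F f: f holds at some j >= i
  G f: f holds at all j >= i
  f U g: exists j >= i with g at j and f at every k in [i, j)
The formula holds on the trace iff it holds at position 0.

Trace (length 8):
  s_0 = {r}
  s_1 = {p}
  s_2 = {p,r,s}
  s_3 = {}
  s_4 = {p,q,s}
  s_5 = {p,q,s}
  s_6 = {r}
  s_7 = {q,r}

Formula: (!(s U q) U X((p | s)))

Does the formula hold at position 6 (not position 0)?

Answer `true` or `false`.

Answer: false

Derivation:
s_0={r}: (!(s U q) U X((p | s)))=True !(s U q)=True (s U q)=False s=False q=False X((p | s))=True (p | s)=False p=False
s_1={p}: (!(s U q) U X((p | s)))=True !(s U q)=True (s U q)=False s=False q=False X((p | s))=True (p | s)=True p=True
s_2={p,r,s}: (!(s U q) U X((p | s)))=True !(s U q)=True (s U q)=False s=True q=False X((p | s))=False (p | s)=True p=True
s_3={}: (!(s U q) U X((p | s)))=True !(s U q)=True (s U q)=False s=False q=False X((p | s))=True (p | s)=False p=False
s_4={p,q,s}: (!(s U q) U X((p | s)))=True !(s U q)=False (s U q)=True s=True q=True X((p | s))=True (p | s)=True p=True
s_5={p,q,s}: (!(s U q) U X((p | s)))=False !(s U q)=False (s U q)=True s=True q=True X((p | s))=False (p | s)=True p=True
s_6={r}: (!(s U q) U X((p | s)))=False !(s U q)=True (s U q)=False s=False q=False X((p | s))=False (p | s)=False p=False
s_7={q,r}: (!(s U q) U X((p | s)))=False !(s U q)=False (s U q)=True s=False q=True X((p | s))=False (p | s)=False p=False
Evaluating at position 6: result = False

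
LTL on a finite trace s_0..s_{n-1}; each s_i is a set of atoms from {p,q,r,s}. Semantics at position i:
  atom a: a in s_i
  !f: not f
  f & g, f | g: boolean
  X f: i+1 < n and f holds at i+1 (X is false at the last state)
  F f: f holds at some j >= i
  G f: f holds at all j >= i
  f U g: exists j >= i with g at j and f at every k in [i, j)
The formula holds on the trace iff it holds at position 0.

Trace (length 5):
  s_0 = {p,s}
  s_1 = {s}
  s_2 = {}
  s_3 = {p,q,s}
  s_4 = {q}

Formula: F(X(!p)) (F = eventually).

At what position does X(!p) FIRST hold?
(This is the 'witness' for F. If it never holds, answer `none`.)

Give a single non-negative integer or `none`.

Answer: 0

Derivation:
s_0={p,s}: X(!p)=True !p=False p=True
s_1={s}: X(!p)=True !p=True p=False
s_2={}: X(!p)=False !p=True p=False
s_3={p,q,s}: X(!p)=True !p=False p=True
s_4={q}: X(!p)=False !p=True p=False
F(X(!p)) holds; first witness at position 0.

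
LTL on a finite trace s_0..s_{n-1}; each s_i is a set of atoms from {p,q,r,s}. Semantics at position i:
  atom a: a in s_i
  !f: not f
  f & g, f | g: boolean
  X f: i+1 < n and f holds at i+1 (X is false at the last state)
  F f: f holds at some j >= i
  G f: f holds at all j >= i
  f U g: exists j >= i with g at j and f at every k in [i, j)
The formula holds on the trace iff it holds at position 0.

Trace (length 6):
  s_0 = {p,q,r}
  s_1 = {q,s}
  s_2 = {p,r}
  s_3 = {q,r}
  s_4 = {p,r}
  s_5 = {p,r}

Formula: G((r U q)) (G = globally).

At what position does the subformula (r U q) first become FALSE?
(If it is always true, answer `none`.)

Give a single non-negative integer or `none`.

Answer: 4

Derivation:
s_0={p,q,r}: (r U q)=True r=True q=True
s_1={q,s}: (r U q)=True r=False q=True
s_2={p,r}: (r U q)=True r=True q=False
s_3={q,r}: (r U q)=True r=True q=True
s_4={p,r}: (r U q)=False r=True q=False
s_5={p,r}: (r U q)=False r=True q=False
G((r U q)) holds globally = False
First violation at position 4.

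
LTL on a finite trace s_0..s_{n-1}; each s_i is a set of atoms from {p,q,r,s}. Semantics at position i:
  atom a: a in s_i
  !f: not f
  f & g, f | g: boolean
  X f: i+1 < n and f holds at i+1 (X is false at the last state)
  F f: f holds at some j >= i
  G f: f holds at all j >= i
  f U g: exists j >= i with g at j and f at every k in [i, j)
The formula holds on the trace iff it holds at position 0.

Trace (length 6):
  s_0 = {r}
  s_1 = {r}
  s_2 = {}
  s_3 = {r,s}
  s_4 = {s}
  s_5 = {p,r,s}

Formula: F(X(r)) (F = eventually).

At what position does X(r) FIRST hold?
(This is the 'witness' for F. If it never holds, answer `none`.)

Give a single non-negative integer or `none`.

Answer: 0

Derivation:
s_0={r}: X(r)=True r=True
s_1={r}: X(r)=False r=True
s_2={}: X(r)=True r=False
s_3={r,s}: X(r)=False r=True
s_4={s}: X(r)=True r=False
s_5={p,r,s}: X(r)=False r=True
F(X(r)) holds; first witness at position 0.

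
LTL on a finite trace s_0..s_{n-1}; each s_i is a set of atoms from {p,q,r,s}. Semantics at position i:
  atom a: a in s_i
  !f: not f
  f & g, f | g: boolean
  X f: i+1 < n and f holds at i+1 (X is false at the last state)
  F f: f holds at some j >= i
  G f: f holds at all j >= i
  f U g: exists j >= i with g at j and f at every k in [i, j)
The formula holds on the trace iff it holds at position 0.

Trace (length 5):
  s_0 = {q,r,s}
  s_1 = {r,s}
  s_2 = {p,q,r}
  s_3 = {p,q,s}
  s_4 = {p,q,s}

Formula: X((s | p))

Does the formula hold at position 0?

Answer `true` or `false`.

s_0={q,r,s}: X((s | p))=True (s | p)=True s=True p=False
s_1={r,s}: X((s | p))=True (s | p)=True s=True p=False
s_2={p,q,r}: X((s | p))=True (s | p)=True s=False p=True
s_3={p,q,s}: X((s | p))=True (s | p)=True s=True p=True
s_4={p,q,s}: X((s | p))=False (s | p)=True s=True p=True

Answer: true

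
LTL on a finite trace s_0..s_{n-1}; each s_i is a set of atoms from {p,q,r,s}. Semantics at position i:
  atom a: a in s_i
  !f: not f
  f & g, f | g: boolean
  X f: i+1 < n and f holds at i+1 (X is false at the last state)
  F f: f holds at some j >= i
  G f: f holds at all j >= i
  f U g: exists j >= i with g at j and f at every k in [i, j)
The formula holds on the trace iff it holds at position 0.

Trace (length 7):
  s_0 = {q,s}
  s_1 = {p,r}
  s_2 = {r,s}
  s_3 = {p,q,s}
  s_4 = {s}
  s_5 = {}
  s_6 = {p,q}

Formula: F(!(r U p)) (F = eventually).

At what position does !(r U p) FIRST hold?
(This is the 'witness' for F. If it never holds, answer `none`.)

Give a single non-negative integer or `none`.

Answer: 0

Derivation:
s_0={q,s}: !(r U p)=True (r U p)=False r=False p=False
s_1={p,r}: !(r U p)=False (r U p)=True r=True p=True
s_2={r,s}: !(r U p)=False (r U p)=True r=True p=False
s_3={p,q,s}: !(r U p)=False (r U p)=True r=False p=True
s_4={s}: !(r U p)=True (r U p)=False r=False p=False
s_5={}: !(r U p)=True (r U p)=False r=False p=False
s_6={p,q}: !(r U p)=False (r U p)=True r=False p=True
F(!(r U p)) holds; first witness at position 0.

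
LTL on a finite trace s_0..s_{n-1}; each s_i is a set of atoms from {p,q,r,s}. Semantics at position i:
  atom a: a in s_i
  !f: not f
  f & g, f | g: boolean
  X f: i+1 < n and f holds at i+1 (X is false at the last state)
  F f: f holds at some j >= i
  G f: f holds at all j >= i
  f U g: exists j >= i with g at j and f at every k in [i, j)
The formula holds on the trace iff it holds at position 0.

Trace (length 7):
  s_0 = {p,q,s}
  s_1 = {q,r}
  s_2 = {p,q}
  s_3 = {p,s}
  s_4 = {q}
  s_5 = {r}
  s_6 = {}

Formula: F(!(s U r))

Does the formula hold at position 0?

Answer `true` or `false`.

Answer: true

Derivation:
s_0={p,q,s}: F(!(s U r))=True !(s U r)=False (s U r)=True s=True r=False
s_1={q,r}: F(!(s U r))=True !(s U r)=False (s U r)=True s=False r=True
s_2={p,q}: F(!(s U r))=True !(s U r)=True (s U r)=False s=False r=False
s_3={p,s}: F(!(s U r))=True !(s U r)=True (s U r)=False s=True r=False
s_4={q}: F(!(s U r))=True !(s U r)=True (s U r)=False s=False r=False
s_5={r}: F(!(s U r))=True !(s U r)=False (s U r)=True s=False r=True
s_6={}: F(!(s U r))=True !(s U r)=True (s U r)=False s=False r=False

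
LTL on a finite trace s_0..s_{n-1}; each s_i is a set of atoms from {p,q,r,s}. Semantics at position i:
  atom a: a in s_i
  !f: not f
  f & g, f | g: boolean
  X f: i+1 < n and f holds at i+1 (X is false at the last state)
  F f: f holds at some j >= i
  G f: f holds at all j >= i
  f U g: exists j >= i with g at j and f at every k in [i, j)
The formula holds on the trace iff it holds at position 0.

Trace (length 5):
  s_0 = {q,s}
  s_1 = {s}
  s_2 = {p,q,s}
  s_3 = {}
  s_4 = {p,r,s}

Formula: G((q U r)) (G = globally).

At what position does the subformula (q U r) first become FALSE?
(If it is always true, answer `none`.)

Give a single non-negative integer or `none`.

s_0={q,s}: (q U r)=False q=True r=False
s_1={s}: (q U r)=False q=False r=False
s_2={p,q,s}: (q U r)=False q=True r=False
s_3={}: (q U r)=False q=False r=False
s_4={p,r,s}: (q U r)=True q=False r=True
G((q U r)) holds globally = False
First violation at position 0.

Answer: 0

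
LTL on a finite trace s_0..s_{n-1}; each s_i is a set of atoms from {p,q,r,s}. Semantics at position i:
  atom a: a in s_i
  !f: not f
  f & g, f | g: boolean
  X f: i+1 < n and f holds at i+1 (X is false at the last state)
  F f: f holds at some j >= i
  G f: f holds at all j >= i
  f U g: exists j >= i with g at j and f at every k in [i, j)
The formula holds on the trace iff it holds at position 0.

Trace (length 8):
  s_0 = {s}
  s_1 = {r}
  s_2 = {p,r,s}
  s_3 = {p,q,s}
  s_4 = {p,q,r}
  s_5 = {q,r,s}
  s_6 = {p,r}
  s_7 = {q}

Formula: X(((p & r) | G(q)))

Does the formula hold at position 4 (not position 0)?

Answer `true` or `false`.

s_0={s}: X(((p & r) | G(q)))=False ((p & r) | G(q))=False (p & r)=False p=False r=False G(q)=False q=False
s_1={r}: X(((p & r) | G(q)))=True ((p & r) | G(q))=False (p & r)=False p=False r=True G(q)=False q=False
s_2={p,r,s}: X(((p & r) | G(q)))=False ((p & r) | G(q))=True (p & r)=True p=True r=True G(q)=False q=False
s_3={p,q,s}: X(((p & r) | G(q)))=True ((p & r) | G(q))=False (p & r)=False p=True r=False G(q)=False q=True
s_4={p,q,r}: X(((p & r) | G(q)))=False ((p & r) | G(q))=True (p & r)=True p=True r=True G(q)=False q=True
s_5={q,r,s}: X(((p & r) | G(q)))=True ((p & r) | G(q))=False (p & r)=False p=False r=True G(q)=False q=True
s_6={p,r}: X(((p & r) | G(q)))=True ((p & r) | G(q))=True (p & r)=True p=True r=True G(q)=False q=False
s_7={q}: X(((p & r) | G(q)))=False ((p & r) | G(q))=True (p & r)=False p=False r=False G(q)=True q=True
Evaluating at position 4: result = False

Answer: false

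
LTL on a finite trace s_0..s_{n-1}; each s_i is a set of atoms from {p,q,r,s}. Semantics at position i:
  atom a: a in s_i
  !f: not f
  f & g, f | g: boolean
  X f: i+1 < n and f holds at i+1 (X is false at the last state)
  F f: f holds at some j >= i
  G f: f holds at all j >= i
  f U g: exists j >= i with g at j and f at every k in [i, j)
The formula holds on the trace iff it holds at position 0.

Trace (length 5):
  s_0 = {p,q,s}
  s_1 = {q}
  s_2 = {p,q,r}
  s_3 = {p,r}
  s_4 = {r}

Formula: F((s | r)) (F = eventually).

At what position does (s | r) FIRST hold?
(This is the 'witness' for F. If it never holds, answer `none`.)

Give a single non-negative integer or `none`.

Answer: 0

Derivation:
s_0={p,q,s}: (s | r)=True s=True r=False
s_1={q}: (s | r)=False s=False r=False
s_2={p,q,r}: (s | r)=True s=False r=True
s_3={p,r}: (s | r)=True s=False r=True
s_4={r}: (s | r)=True s=False r=True
F((s | r)) holds; first witness at position 0.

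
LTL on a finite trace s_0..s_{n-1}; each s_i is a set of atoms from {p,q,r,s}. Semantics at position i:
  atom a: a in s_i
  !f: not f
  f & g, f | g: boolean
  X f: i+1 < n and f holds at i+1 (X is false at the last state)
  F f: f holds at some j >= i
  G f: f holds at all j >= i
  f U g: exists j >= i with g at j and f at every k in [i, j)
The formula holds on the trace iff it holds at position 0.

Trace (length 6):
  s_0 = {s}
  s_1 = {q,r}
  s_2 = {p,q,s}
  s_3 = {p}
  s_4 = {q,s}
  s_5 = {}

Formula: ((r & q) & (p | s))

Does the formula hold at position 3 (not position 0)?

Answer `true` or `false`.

Answer: false

Derivation:
s_0={s}: ((r & q) & (p | s))=False (r & q)=False r=False q=False (p | s)=True p=False s=True
s_1={q,r}: ((r & q) & (p | s))=False (r & q)=True r=True q=True (p | s)=False p=False s=False
s_2={p,q,s}: ((r & q) & (p | s))=False (r & q)=False r=False q=True (p | s)=True p=True s=True
s_3={p}: ((r & q) & (p | s))=False (r & q)=False r=False q=False (p | s)=True p=True s=False
s_4={q,s}: ((r & q) & (p | s))=False (r & q)=False r=False q=True (p | s)=True p=False s=True
s_5={}: ((r & q) & (p | s))=False (r & q)=False r=False q=False (p | s)=False p=False s=False
Evaluating at position 3: result = False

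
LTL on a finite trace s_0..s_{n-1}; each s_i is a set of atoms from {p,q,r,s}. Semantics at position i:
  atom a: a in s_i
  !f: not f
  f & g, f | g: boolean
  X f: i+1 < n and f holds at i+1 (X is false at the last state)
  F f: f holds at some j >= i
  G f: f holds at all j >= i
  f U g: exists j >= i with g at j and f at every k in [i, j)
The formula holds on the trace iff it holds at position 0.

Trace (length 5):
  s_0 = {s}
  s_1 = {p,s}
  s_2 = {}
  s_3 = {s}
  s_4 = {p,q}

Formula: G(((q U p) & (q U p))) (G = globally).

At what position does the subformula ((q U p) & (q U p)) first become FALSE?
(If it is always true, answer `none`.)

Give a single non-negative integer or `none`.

Answer: 0

Derivation:
s_0={s}: ((q U p) & (q U p))=False (q U p)=False q=False p=False
s_1={p,s}: ((q U p) & (q U p))=True (q U p)=True q=False p=True
s_2={}: ((q U p) & (q U p))=False (q U p)=False q=False p=False
s_3={s}: ((q U p) & (q U p))=False (q U p)=False q=False p=False
s_4={p,q}: ((q U p) & (q U p))=True (q U p)=True q=True p=True
G(((q U p) & (q U p))) holds globally = False
First violation at position 0.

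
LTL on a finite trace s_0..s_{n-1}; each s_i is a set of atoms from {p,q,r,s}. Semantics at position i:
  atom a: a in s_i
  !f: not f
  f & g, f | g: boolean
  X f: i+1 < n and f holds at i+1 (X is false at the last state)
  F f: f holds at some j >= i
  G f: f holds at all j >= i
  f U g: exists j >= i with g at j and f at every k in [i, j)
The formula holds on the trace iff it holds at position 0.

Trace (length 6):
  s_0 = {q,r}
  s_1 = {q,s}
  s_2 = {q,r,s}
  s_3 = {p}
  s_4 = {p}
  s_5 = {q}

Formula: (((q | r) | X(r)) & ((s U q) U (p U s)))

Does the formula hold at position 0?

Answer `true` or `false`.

Answer: true

Derivation:
s_0={q,r}: (((q | r) | X(r)) & ((s U q) U (p U s)))=True ((q | r) | X(r))=True (q | r)=True q=True r=True X(r)=False ((s U q) U (p U s))=True (s U q)=True s=False (p U s)=False p=False
s_1={q,s}: (((q | r) | X(r)) & ((s U q) U (p U s)))=True ((q | r) | X(r))=True (q | r)=True q=True r=False X(r)=True ((s U q) U (p U s))=True (s U q)=True s=True (p U s)=True p=False
s_2={q,r,s}: (((q | r) | X(r)) & ((s U q) U (p U s)))=True ((q | r) | X(r))=True (q | r)=True q=True r=True X(r)=False ((s U q) U (p U s))=True (s U q)=True s=True (p U s)=True p=False
s_3={p}: (((q | r) | X(r)) & ((s U q) U (p U s)))=False ((q | r) | X(r))=False (q | r)=False q=False r=False X(r)=False ((s U q) U (p U s))=False (s U q)=False s=False (p U s)=False p=True
s_4={p}: (((q | r) | X(r)) & ((s U q) U (p U s)))=False ((q | r) | X(r))=False (q | r)=False q=False r=False X(r)=False ((s U q) U (p U s))=False (s U q)=False s=False (p U s)=False p=True
s_5={q}: (((q | r) | X(r)) & ((s U q) U (p U s)))=False ((q | r) | X(r))=True (q | r)=True q=True r=False X(r)=False ((s U q) U (p U s))=False (s U q)=True s=False (p U s)=False p=False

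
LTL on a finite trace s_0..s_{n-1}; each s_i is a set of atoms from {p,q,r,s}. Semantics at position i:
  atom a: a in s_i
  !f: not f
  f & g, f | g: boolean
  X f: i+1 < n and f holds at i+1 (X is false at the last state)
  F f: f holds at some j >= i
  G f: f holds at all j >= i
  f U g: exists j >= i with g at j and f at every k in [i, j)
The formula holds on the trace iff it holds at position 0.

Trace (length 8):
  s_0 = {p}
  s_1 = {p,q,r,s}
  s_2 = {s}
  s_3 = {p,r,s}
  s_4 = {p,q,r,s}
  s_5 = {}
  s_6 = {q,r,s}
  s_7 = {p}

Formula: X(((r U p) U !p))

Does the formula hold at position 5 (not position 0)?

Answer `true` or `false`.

s_0={p}: X(((r U p) U !p))=True ((r U p) U !p)=True (r U p)=True r=False p=True !p=False
s_1={p,q,r,s}: X(((r U p) U !p))=True ((r U p) U !p)=True (r U p)=True r=True p=True !p=False
s_2={s}: X(((r U p) U !p))=True ((r U p) U !p)=True (r U p)=False r=False p=False !p=True
s_3={p,r,s}: X(((r U p) U !p))=True ((r U p) U !p)=True (r U p)=True r=True p=True !p=False
s_4={p,q,r,s}: X(((r U p) U !p))=True ((r U p) U !p)=True (r U p)=True r=True p=True !p=False
s_5={}: X(((r U p) U !p))=True ((r U p) U !p)=True (r U p)=False r=False p=False !p=True
s_6={q,r,s}: X(((r U p) U !p))=False ((r U p) U !p)=True (r U p)=True r=True p=False !p=True
s_7={p}: X(((r U p) U !p))=False ((r U p) U !p)=False (r U p)=True r=False p=True !p=False
Evaluating at position 5: result = True

Answer: true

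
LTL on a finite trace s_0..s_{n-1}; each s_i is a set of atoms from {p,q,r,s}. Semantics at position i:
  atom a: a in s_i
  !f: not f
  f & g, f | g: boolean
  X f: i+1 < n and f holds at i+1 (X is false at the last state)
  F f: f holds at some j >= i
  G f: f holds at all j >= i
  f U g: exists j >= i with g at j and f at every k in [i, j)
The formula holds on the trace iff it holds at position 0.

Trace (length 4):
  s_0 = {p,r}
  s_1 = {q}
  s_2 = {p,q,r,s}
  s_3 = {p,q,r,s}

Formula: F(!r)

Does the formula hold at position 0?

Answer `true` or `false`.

Answer: true

Derivation:
s_0={p,r}: F(!r)=True !r=False r=True
s_1={q}: F(!r)=True !r=True r=False
s_2={p,q,r,s}: F(!r)=False !r=False r=True
s_3={p,q,r,s}: F(!r)=False !r=False r=True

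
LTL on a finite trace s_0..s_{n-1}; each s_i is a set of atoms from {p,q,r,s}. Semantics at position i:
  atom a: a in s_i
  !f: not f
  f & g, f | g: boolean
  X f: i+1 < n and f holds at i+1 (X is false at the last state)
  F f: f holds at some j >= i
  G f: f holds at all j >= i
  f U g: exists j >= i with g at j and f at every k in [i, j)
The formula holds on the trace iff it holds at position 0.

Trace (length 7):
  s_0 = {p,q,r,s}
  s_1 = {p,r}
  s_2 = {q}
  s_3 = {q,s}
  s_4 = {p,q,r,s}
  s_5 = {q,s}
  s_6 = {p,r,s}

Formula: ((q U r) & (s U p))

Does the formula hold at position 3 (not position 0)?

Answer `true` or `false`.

s_0={p,q,r,s}: ((q U r) & (s U p))=True (q U r)=True q=True r=True (s U p)=True s=True p=True
s_1={p,r}: ((q U r) & (s U p))=True (q U r)=True q=False r=True (s U p)=True s=False p=True
s_2={q}: ((q U r) & (s U p))=False (q U r)=True q=True r=False (s U p)=False s=False p=False
s_3={q,s}: ((q U r) & (s U p))=True (q U r)=True q=True r=False (s U p)=True s=True p=False
s_4={p,q,r,s}: ((q U r) & (s U p))=True (q U r)=True q=True r=True (s U p)=True s=True p=True
s_5={q,s}: ((q U r) & (s U p))=True (q U r)=True q=True r=False (s U p)=True s=True p=False
s_6={p,r,s}: ((q U r) & (s U p))=True (q U r)=True q=False r=True (s U p)=True s=True p=True
Evaluating at position 3: result = True

Answer: true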